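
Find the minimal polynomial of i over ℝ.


i satisfies x² + 1 = 0, irreducible over ℝ

Minimal polynomial: x² + 1


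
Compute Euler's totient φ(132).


Factor n: 132 = 2^2 × 3 × 11
φ(n) = n · ∏(1 - 1/p) over distinct primes p | n
φ(132) = 132 · (1 - 1/2) · (1 - 1/3) · (1 - 1/11) = 40

φ(132) = 40


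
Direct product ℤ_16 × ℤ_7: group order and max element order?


|ℤ_16 × ℤ_7| = 16 × 7 = 112
Max element order = lcm(16,7) = 112
Cyclic? Yes (gcd=1)

|ℤ_16×ℤ_7| = 112, max element order = 112


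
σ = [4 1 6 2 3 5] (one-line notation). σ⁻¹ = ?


To find σ⁻¹, swap domain and range:
σ(1) = 4 → σ⁻¹(4) = 1
σ(2) = 1 → σ⁻¹(1) = 2
σ(3) = 6 → σ⁻¹(6) = 3
σ(4) = 2 → σ⁻¹(2) = 4
σ(5) = 3 → σ⁻¹(3) = 5
σ(6) = 5 → σ⁻¹(5) = 6

σ⁻¹ = [2 4 5 1 6 3]


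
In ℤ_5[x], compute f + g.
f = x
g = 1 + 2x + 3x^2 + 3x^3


Add coefficients mod 5:
x^0: 0 + 1 = 1 (mod 5)
x^1: 1 + 2 = 3 (mod 5)
x^2: 0 + 3 = 3 (mod 5)
x^3: 0 + 3 = 3 (mod 5)
Result: 1 + 3x + 3x^2 + 3x^3

f + g = 1 + 3x + 3x^2 + 3x^3


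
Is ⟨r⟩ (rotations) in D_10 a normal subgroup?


H = ⟨r⟩ (rotations) in D_10
The rotation subgroup ⟨r⟩ has index 2 in D_10, so it is normal

Yes, normal subgroup


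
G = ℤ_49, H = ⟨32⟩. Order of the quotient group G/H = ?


|⟨32⟩| = n / gcd(32, 49) = 49 / 1 = 49
H is normal (ℤ_49 is abelian).
|G/H| = |G| / |H| = 49 / 49 = 1

|G/H| = 1


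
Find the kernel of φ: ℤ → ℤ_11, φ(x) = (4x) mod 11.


Kernel = preimage of identity
ker(φ) = {x ∈ ℤ : 4x ≡ 0 (mod 11)}. gcd(4,11) = 1, so 4x ≡ 0 (mod 11) ⟺ x ≡ 0 (mod 11/1 = 11). Hence ker(φ) = 11ℤ

ker(φ) = 11ℤ


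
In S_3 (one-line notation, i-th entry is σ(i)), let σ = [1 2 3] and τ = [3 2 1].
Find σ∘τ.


σ∘τ: apply τ first, then σ
1 →τ 3 →σ 3
2 →τ 2 →σ 2
3 →τ 1 →σ 1

σ∘τ = [3 2 1]


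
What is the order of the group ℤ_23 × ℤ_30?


|A × B| = |A| · |B|
|ℤ_23 × ℤ_30| = 23 × 30 = 690

|ℤ_23 × ℤ_30| = 690


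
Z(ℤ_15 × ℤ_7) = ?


Z(G) = {g ∈ G | gx = xg for all x ∈ G}
Direct product of abelian groups is abelian, so Z(G) = G

Z(ℤ_15 × ℤ_7) = ℤ_15 × ℤ_7


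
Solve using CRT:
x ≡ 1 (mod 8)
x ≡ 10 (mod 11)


m₁ = 8, m₂ = 11, gcd = 1, so CRT applies. M = m₁·m₂ = 88
Let M₁ = M/m₁ = 11, M₂ = M/m₂ = 8
Find y₁ ≡ M₁⁻¹ (mod m₁): 11⁻¹ ≡ 3 (mod 8)
Find y₂ ≡ M₂⁻¹ (mod m₂): 8⁻¹ ≡ 7 (mod 11)
x = a₁·M₁·y₁ + a₂·M₂·y₂ = 1·11·3 + 10·8·7 = 593
Reduce mod 88: x ≡ 65
Check: 65 mod 8 = 1 ✓, 65 mod 11 = 10 ✓

x ≡ 65 (mod 88)


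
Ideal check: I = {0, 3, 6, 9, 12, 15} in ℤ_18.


Check ideal conditions for I = {0, 3, 6, 9, 12, 15} in ℤ_18:
(1) I is an additive subgroup? Yes
(2) For r ∈ ℤ_18 and a ∈ I: r·a ∈ I? Yes

Yes, I is an ideal of ℤ_18


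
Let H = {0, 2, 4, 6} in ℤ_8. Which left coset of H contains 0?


0 + H = {0 + h (mod 8) : h ∈ H}
0+0=0, 0+2=2, 0+4=4, 0+6=6

0 + H = {0, 2, 4, 6}


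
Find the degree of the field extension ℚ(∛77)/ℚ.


∛77 has minimal polynomial x³ - 77 (irreducible over ℚ since 77 is not a perfect cube)

[ℚ(∛77)/ℚ] = 3


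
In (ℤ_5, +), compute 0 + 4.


Operation: addition mod 5
0 + 4 = (a + b) mod 5 with a = 0, b = 4

0 + 4 = 4


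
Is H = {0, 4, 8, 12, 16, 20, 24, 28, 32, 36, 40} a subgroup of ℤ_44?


Subgroup test for H = {0, 4, 8, 12, 16, 20, 24, 28, 32, 36, 40} in (ℤ_44, +):
(1) 0 ∈ H? Yes
(2) Closure: for all a,b ∈ H, (a+b) mod 44 ∈ H? Yes
(3) Inverses: for all a ∈ H, -a mod 44 ∈ H? Yes

Yes, H is a subgroup of ℤ_44


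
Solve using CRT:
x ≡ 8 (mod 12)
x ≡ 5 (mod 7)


m₁ = 12, m₂ = 7, gcd = 1, so CRT applies. M = m₁·m₂ = 84
Let M₁ = M/m₁ = 7, M₂ = M/m₂ = 12
Find y₁ ≡ M₁⁻¹ (mod m₁): 7⁻¹ ≡ 7 (mod 12)
Find y₂ ≡ M₂⁻¹ (mod m₂): 12⁻¹ ≡ 3 (mod 7)
x = a₁·M₁·y₁ + a₂·M₂·y₂ = 8·7·7 + 5·12·3 = 572
Reduce mod 84: x ≡ 68
Check: 68 mod 12 = 8 ✓, 68 mod 7 = 5 ✓

x ≡ 68 (mod 84)


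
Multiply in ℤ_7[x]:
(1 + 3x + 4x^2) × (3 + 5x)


Expand and collect like terms; reduce coefficients mod 7:
x^0: 1·3 = 3 ≡ 3 (mod 7)
x^1: 1·5 + 3·3 = 14 ≡ 0 (mod 7)
x^2: 3·5 + 4·3 = 27 ≡ 6 (mod 7)
x^3: 4·5 = 20 ≡ 6 (mod 7)
Result: 3 + 6x^2 + 6x^3

f · g = 3 + 6x^2 + 6x^3


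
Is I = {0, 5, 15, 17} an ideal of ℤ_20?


Check ideal conditions for I = {0, 5, 15, 17} in ℤ_20:
(1) I is an additive subgroup? No
(2) For r ∈ ℤ_20 and a ∈ I: r·a ∈ I? No  [counterexample: r=2, a=5, r·a mod 20 = 10 ∉ I]

No, I is not an ideal of ℤ_20


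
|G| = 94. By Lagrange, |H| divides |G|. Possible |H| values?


Lagrange's theorem: |H| divides |G|
|G| = 94
Divisors of 94: 1, 2, 47, 94

Possible subgroup orders: {1, 2, 47, 94}


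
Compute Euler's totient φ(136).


Factor n: 136 = 2^3 × 17
φ(n) = n · ∏(1 - 1/p) over distinct primes p | n
φ(136) = 136 · (1 - 1/2) · (1 - 1/17) = 64

φ(136) = 64


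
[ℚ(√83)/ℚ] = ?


√83 has minimal polynomial x² - 83 (irreducible over ℚ since 83 is squarefree)

[ℚ(√83)/ℚ] = 2


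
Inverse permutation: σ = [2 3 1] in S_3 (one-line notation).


To find σ⁻¹, swap domain and range:
σ(1) = 2 → σ⁻¹(2) = 1
σ(2) = 3 → σ⁻¹(3) = 2
σ(3) = 1 → σ⁻¹(1) = 3

σ⁻¹ = [3 1 2]


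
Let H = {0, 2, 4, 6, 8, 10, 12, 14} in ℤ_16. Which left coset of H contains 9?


9 + H = {9 + h (mod 16) : h ∈ H}
9+0=9, 9+2=11, 9+4=13, 9+6=15, 9+8=1, 9+10=3, 9+12=5, 9+14=7
9 + H = {1, 3, 5, 7, 9, 11, 13, 15} = 1 + H

9 + H = {1, 3, 5, 7, 9, 11, 13, 15}


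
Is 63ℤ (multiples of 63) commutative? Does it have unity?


63ℤ is a commutative ring under +,× but has no multiplicative identity (1 ∉ 63ℤ); it has no zero divisors, but without unity it is not an integral domain
Commutative: Yes
Integral domain: No
Has unity: No

63ℤ (multiples of 63): Commutative=Yes, Unity=No


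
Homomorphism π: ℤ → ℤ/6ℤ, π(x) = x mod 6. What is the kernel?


Kernel = preimage of identity
ker(π) = multiples of 6 = 6ℤ

ker(π) = 6ℤ


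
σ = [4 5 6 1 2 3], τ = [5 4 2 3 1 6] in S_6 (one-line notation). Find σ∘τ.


σ∘τ: apply τ first, then σ
1 →τ 5 →σ 2
2 →τ 4 →σ 1
3 →τ 2 →σ 5
4 →τ 3 →σ 6
5 →τ 1 →σ 4
6 →τ 6 →σ 3

σ∘τ = [2 1 5 6 4 3]


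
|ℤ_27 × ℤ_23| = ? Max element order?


|ℤ_27 × ℤ_23| = 27 × 23 = 621
Max element order = lcm(27,23) = 621
Cyclic? Yes (gcd=1)

|ℤ_27×ℤ_23| = 621, max element order = 621


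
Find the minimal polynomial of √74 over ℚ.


√74 satisfies x² - 74 = 0, irreducible over ℚ since 74 is squarefree

Minimal polynomial: x² - 74


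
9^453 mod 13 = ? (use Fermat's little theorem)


Fermat's little theorem: if p is prime and gcd(a,p)=1, then a^(p-1) ≡ 1 (mod p)
p = 13 is prime, gcd(9,13) = 1
Reduce exponent: 453 mod 12 = 9
So 9^453 ≡ 9^9 (mod 13)
9^9 mod 13 = 1

9^453 ≡ 1 (mod 13)


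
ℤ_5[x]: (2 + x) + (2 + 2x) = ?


Add coefficients mod 5:
x^0: 2 + 2 = 4 (mod 5)
x^1: 1 + 2 = 3 (mod 5)
Result: 4 + 3x

f + g = 4 + 3x


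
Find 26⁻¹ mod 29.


Use the extended Euclidean algorithm to write 1 = 26·s + 29·t; then s mod 29 is the inverse.
Euclidean algorithm:
  26 = 0·29 + 26
  29 = 1·26 + 3
  26 = 8·3 + 2
  3 = 1·2 + 1
  2 = 2·1 + 0
gcd(26,29) = 1
Back-substitution gives: 26·(-10) + 29·(9) = 1
So 26⁻¹ ≡ -10 ≡ 19 (mod 29)
Check: 26 × 19 = 494 ≡ 1 (mod 29) ✓

26⁻¹ ≡ 19 (mod 29)


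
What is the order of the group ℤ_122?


ℤ_n has n elements.

|ℤ_122| = 122


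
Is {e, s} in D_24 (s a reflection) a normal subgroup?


H = {e, s} in D_24 (s a reflection)
r·s·r⁻¹ = sr⁻² ≠ s for n ≥ 3, so {e, s} is not closed under conjugation

No, not a normal subgroup


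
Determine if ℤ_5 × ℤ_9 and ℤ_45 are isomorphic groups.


Comparing ℤ_5 × ℤ_9 and ℤ_45:
gcd(5,9) = 1, so ℤ_5 × ℤ_9 ≅ ℤ_45 (CRT)

Yes, ℤ_5 × ℤ_9 ≅ ℤ_45


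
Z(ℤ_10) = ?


Z(G) = {g ∈ G | gx = xg for all x ∈ G}
ℤ_10 is abelian, so Z(G) = G

Z(ℤ_10) = ℤ_10


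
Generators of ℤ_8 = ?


g generates ℤ_n iff gcd(g,n) = 1
Checking each g ∈ {1,...,7}:
gcd(1,8) = 1
gcd(2,8) = 2
gcd(3,8) = 1
gcd(4,8) = 4
gcd(5,8) = 1
gcd(6,8) = 2
gcd(7,8) = 1
Generators: {1, 3, 5, 7}
Number of generators = φ(8) = 4

Generators of ℤ_8 = {1, 3, 5, 7}


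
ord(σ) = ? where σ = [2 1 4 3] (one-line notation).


Cycle decomposition: (1 2) (3 4)
Cycle lengths: 2, 2
Order = lcm(2, 2) = 2

ord(σ) = 2


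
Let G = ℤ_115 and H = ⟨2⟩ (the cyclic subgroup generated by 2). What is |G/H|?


|⟨2⟩| = n / gcd(2, 115) = 115 / 1 = 115
H is normal (ℤ_115 is abelian).
|G/H| = |G| / |H| = 115 / 115 = 1

|G/H| = 1


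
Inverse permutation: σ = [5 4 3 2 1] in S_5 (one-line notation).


To find σ⁻¹, swap domain and range:
σ(1) = 5 → σ⁻¹(5) = 1
σ(2) = 4 → σ⁻¹(4) = 2
σ(3) = 3 → σ⁻¹(3) = 3
σ(4) = 2 → σ⁻¹(2) = 4
σ(5) = 1 → σ⁻¹(1) = 5

σ⁻¹ = [5 4 3 2 1]


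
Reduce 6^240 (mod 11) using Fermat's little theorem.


Fermat's little theorem: if p is prime and gcd(a,p)=1, then a^(p-1) ≡ 1 (mod p)
p = 11 is prime, gcd(6,11) = 1
Reduce exponent: 240 mod 10 = 0
So 6^240 ≡ 6^0 (mod 11)
6^0 = 1

6^240 ≡ 1 (mod 11)


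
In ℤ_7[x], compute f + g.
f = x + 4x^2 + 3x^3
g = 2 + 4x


Add coefficients mod 7:
x^0: 0 + 2 = 2 (mod 7)
x^1: 1 + 4 = 5 (mod 7)
x^2: 4 + 0 = 4 (mod 7)
x^3: 3 + 0 = 3 (mod 7)
Result: 2 + 5x + 4x^2 + 3x^3

f + g = 2 + 5x + 4x^2 + 3x^3


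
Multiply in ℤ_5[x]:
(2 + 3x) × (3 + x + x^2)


Expand and collect like terms; reduce coefficients mod 5:
x^0: 2·3 = 6 ≡ 1 (mod 5)
x^1: 2·1 + 3·3 = 11 ≡ 1 (mod 5)
x^2: 2·1 + 3·1 = 5 ≡ 0 (mod 5)
x^3: 3·1 = 3 ≡ 3 (mod 5)
Result: 1 + x + 3x^3

f · g = 1 + x + 3x^3


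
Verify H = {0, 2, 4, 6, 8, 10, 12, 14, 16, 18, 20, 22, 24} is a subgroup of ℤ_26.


Subgroup test for H = {0, 2, 4, 6, 8, 10, 12, 14, 16, 18, 20, 22, 24} in (ℤ_26, +):
(1) 0 ∈ H? Yes
(2) Closure: for all a,b ∈ H, (a+b) mod 26 ∈ H? Yes
(3) Inverses: for all a ∈ H, -a mod 26 ∈ H? Yes

Yes, H is a subgroup of ℤ_26


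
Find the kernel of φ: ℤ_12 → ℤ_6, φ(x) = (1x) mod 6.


Kernel = preimage of identity
ker(φ) = {x ∈ ℤ_12 : 1x ≡ 0 (mod 6)}. Since 6 | 12, φ is well-defined. The kernel is the cyclic subgroup ⟨6⟩ of ℤ_12 (order 2), i.e. {0, 6}

ker(φ) = {0, 6}


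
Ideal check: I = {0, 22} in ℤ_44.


Check ideal conditions for I = {0, 22} in ℤ_44:
(1) I is an additive subgroup? Yes
(2) For r ∈ ℤ_44 and a ∈ I: r·a ∈ I? Yes

Yes, I is an ideal of ℤ_44


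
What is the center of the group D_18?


Z(G) = {g ∈ G | gx = xg for all x ∈ G}
For even n, Z(D_n) = {e, r^(n/2)}: the 180° rotation r^9 commutes with every reflection and rotation

Z(D_18) = {e, r^9}


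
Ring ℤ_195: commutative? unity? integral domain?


ℤ_195 is a commutative ring with unity 1; 195 = 3×65 is composite, so 3·65 ≡ 0 gives zero divisors (not an integral domain)
Commutative: Yes
Integral domain: No
Has unity: Yes

ℤ_195: Commutative=Yes, Unity=Yes


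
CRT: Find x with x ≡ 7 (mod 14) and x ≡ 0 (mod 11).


m₁ = 14, m₂ = 11, gcd = 1, so CRT applies. M = m₁·m₂ = 154
Let M₁ = M/m₁ = 11, M₂ = M/m₂ = 14
Find y₁ ≡ M₁⁻¹ (mod m₁): 11⁻¹ ≡ 9 (mod 14)
Find y₂ ≡ M₂⁻¹ (mod m₂): 14⁻¹ ≡ 4 (mod 11)
x = a₁·M₁·y₁ + a₂·M₂·y₂ = 7·11·9 + 0·14·4 = 693
Reduce mod 154: x ≡ 77
Check: 77 mod 14 = 7 ✓, 77 mod 11 = 0 ✓

x ≡ 77 (mod 154)


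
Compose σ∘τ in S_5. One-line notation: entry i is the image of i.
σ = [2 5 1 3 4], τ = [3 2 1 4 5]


σ∘τ: apply τ first, then σ
1 →τ 3 →σ 1
2 →τ 2 →σ 5
3 →τ 1 →σ 2
4 →τ 4 →σ 3
5 →τ 5 →σ 4

σ∘τ = [1 5 2 3 4]


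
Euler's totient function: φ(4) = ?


φ(n) = count of k ∈ {1,...,n} with gcd(k,n)=1
Coprimes to 4: {1, 3}
Count: 2

φ(4) = 2


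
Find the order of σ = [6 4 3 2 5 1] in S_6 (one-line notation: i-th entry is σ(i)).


Cycle decomposition: (1 6) (2 4)
Cycle lengths: 2, 2
Order = lcm(2, 2) = 2

ord(σ) = 2


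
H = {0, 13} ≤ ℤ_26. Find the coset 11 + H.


11 + H = {11 + h (mod 26) : h ∈ H}
11+0=11, 11+13=24

11 + H = {11, 24}


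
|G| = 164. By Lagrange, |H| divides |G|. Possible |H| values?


Lagrange's theorem: |H| divides |G|
|G| = 164
Divisors of 164: 1, 2, 4, 41, 82, 164

Possible subgroup orders: {1, 2, 4, 41, 82, 164}


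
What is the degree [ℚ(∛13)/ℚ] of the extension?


∛13 has minimal polynomial x³ - 13 (irreducible over ℚ since 13 is not a perfect cube)

[ℚ(∛13)/ℚ] = 3


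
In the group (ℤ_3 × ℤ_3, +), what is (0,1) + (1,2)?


Operation: componentwise addition mod (3, 3)
(0,1) + (1,2) = ((a₁+b₁) mod 3, (a₂+b₂) mod 3) with a = (0,1), b = (1,2)

(0,1) + (1,2) = (1,0)


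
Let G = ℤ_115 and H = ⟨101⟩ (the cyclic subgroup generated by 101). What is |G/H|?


|⟨101⟩| = n / gcd(101, 115) = 115 / 1 = 115
H is normal (ℤ_115 is abelian).
|G/H| = |G| / |H| = 115 / 115 = 1

|G/H| = 1


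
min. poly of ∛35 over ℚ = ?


∛35 satisfies x³ - 35 = 0, irreducible over ℚ (no rational root; 35 is not a perfect cube)

Minimal polynomial: x³ - 35


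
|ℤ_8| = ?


ℤ_n has n elements.

|ℤ_8| = 8


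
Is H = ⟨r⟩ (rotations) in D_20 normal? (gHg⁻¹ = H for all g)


H = ⟨r⟩ (rotations) in D_20
The rotation subgroup ⟨r⟩ has index 2 in D_20, so it is normal

Yes, normal subgroup


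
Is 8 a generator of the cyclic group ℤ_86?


g generates ℤ_n iff gcd(g, n) = 1
gcd(8, 86) = 2
Since gcd = 2 ≠ 1, ⟨8⟩ has order 43 < 86, so 8 is not a generator.

No, 8 does not generate ℤ_86


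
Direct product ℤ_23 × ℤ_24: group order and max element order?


|ℤ_23 × ℤ_24| = 23 × 24 = 552
Max element order = lcm(23,24) = 552
Cyclic? Yes (gcd=1)

|ℤ_23×ℤ_24| = 552, max element order = 552


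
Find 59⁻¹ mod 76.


Use the extended Euclidean algorithm to write 1 = 59·s + 76·t; then s mod 76 is the inverse.
Euclidean algorithm:
  59 = 0·76 + 59
  76 = 1·59 + 17
  59 = 3·17 + 8
  17 = 2·8 + 1
  8 = 8·1 + 0
gcd(59,76) = 1
Back-substitution gives: 59·(-9) + 76·(7) = 1
So 59⁻¹ ≡ -9 ≡ 67 (mod 76)
Check: 59 × 67 = 3953 ≡ 1 (mod 76) ✓

59⁻¹ ≡ 67 (mod 76)


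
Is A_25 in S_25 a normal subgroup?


H = A_25 in S_25
A_25 has index 2 in S_25, and every subgroup of index 2 is normal

Yes, normal subgroup


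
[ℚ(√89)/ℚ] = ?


√89 has minimal polynomial x² - 89 (irreducible over ℚ since 89 is squarefree)

[ℚ(√89)/ℚ] = 2


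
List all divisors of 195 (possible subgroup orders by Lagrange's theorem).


Lagrange's theorem: |H| divides |G|
|G| = 195
Divisors of 195: 1, 3, 5, 13, 15, 39, 65, 195

Possible subgroup orders: {1, 3, 5, 13, 15, 39, 65, 195}


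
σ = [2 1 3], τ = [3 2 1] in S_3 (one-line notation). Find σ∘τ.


σ∘τ: apply τ first, then σ
1 →τ 3 →σ 3
2 →τ 2 →σ 1
3 →τ 1 →σ 2

σ∘τ = [3 1 2]


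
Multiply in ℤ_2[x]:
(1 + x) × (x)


Expand and collect like terms; reduce coefficients mod 2:
x^0: 1·0 = 0 ≡ 0 (mod 2)
x^1: 1·1 + 1·0 = 1 ≡ 1 (mod 2)
x^2: 1·1 = 1 ≡ 1 (mod 2)
Result: x + x^2

f · g = x + x^2


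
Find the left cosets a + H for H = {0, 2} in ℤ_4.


H = {0, 2}, |H| = 2
Number of cosets = |G|/|H| = 4/2 = 2
0 + H = {0, 2}
1 + H = {1, 3}

Cosets: 0+H={0,2}; 1+H={1,3}


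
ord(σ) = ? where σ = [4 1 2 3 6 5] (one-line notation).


Cycle decomposition: (1 4 3 2) (5 6)
Cycle lengths: 4, 2
Order = lcm(4, 2) = 4

ord(σ) = 4


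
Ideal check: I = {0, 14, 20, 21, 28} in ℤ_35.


Check ideal conditions for I = {0, 14, 20, 21, 28} in ℤ_35:
(1) I is an additive subgroup? No
(2) For r ∈ ℤ_35 and a ∈ I: r·a ∈ I? No  [counterexample: r=2, a=20, r·a mod 35 = 5 ∉ I]

No, I is not an ideal of ℤ_35


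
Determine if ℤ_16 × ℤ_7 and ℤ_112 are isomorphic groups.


Comparing ℤ_16 × ℤ_7 and ℤ_112:
gcd(16,7) = 1, so ℤ_16 × ℤ_7 ≅ ℤ_112 (CRT)

Yes, ℤ_16 × ℤ_7 ≅ ℤ_112


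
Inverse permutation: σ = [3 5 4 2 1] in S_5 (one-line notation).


To find σ⁻¹, swap domain and range:
σ(1) = 3 → σ⁻¹(3) = 1
σ(2) = 5 → σ⁻¹(5) = 2
σ(3) = 4 → σ⁻¹(4) = 3
σ(4) = 2 → σ⁻¹(2) = 4
σ(5) = 1 → σ⁻¹(1) = 5

σ⁻¹ = [5 4 1 3 2]


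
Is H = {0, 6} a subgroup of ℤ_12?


Subgroup test for H = {0, 6} in (ℤ_12, +):
(1) 0 ∈ H? Yes
(2) Closure: for all a,b ∈ H, (a+b) mod 12 ∈ H? Yes
(3) Inverses: for all a ∈ H, -a mod 12 ∈ H? Yes

Yes, H is a subgroup of ℤ_12


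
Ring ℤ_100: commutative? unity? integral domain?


ℤ_100 is a commutative ring with unity 1; 100 = 2×50 is composite, so 2·50 ≡ 0 gives zero divisors (not an integral domain)
Commutative: Yes
Integral domain: No
Has unity: Yes

ℤ_100: Commutative=Yes, Unity=Yes


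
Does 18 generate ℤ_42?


g generates ℤ_n iff gcd(g, n) = 1
gcd(18, 42) = 6
Since gcd = 6 ≠ 1, ⟨18⟩ has order 7 < 42, so 18 is not a generator.

No, 18 does not generate ℤ_42


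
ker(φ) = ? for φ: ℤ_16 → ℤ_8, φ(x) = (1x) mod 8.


Kernel = preimage of identity
ker(φ) = {x ∈ ℤ_16 : 1x ≡ 0 (mod 8)}. Since 8 | 16, φ is well-defined. The kernel is the cyclic subgroup ⟨8⟩ of ℤ_16 (order 2), i.e. {0, 8}

ker(φ) = {0, 8}


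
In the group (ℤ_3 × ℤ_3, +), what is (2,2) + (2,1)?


Operation: componentwise addition mod (3, 3)
(2,2) + (2,1) = ((a₁+b₁) mod 3, (a₂+b₂) mod 3) with a = (2,2), b = (2,1)

(2,2) + (2,1) = (1,0)


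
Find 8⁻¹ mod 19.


Use the extended Euclidean algorithm to write 1 = 8·s + 19·t; then s mod 19 is the inverse.
Euclidean algorithm:
  8 = 0·19 + 8
  19 = 2·8 + 3
  8 = 2·3 + 2
  3 = 1·2 + 1
  2 = 2·1 + 0
gcd(8,19) = 1
Back-substitution gives: 8·(-7) + 19·(3) = 1
So 8⁻¹ ≡ -7 ≡ 12 (mod 19)
Check: 8 × 12 = 96 ≡ 1 (mod 19) ✓

8⁻¹ ≡ 12 (mod 19)


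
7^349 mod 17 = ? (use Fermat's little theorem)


Fermat's little theorem: if p is prime and gcd(a,p)=1, then a^(p-1) ≡ 1 (mod p)
p = 17 is prime, gcd(7,17) = 1
Reduce exponent: 349 mod 16 = 13
So 7^349 ≡ 7^13 (mod 17)
7^13 mod 17 = 6

7^349 ≡ 6 (mod 17)


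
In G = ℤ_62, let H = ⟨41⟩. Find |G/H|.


|⟨41⟩| = n / gcd(41, 62) = 62 / 1 = 62
H is normal (ℤ_62 is abelian).
|G/H| = |G| / |H| = 62 / 62 = 1

|G/H| = 1


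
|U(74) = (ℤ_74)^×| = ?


U(n) is the group of units mod n; |U(n)| = φ(n)
|U(74)| = φ(74) = 36

|U(74) = (ℤ_74)^×| = 36


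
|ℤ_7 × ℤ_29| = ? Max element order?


|ℤ_7 × ℤ_29| = 7 × 29 = 203
Max element order = lcm(7,29) = 203
Cyclic? Yes (gcd=1)

|ℤ_7×ℤ_29| = 203, max element order = 203


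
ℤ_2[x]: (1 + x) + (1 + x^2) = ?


Add coefficients mod 2:
x^0: 1 + 1 = 0 (mod 2)
x^1: 1 + 0 = 1 (mod 2)
x^2: 0 + 1 = 1 (mod 2)
Result: x + x^2

f + g = x + x^2


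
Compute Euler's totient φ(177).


Factor n: 177 = 3 × 59
φ(n) = n · ∏(1 - 1/p) over distinct primes p | n
φ(177) = 177 · (1 - 1/3) · (1 - 1/59) = 116

φ(177) = 116


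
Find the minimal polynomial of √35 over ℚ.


√35 satisfies x² - 35 = 0, irreducible over ℚ since 35 is squarefree

Minimal polynomial: x² - 35


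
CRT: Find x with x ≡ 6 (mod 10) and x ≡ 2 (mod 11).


m₁ = 10, m₂ = 11, gcd = 1, so CRT applies. M = m₁·m₂ = 110
Let M₁ = M/m₁ = 11, M₂ = M/m₂ = 10
Find y₁ ≡ M₁⁻¹ (mod m₁): 11⁻¹ ≡ 1 (mod 10)
Find y₂ ≡ M₂⁻¹ (mod m₂): 10⁻¹ ≡ 10 (mod 11)
x = a₁·M₁·y₁ + a₂·M₂·y₂ = 6·11·1 + 2·10·10 = 266
Reduce mod 110: x ≡ 46
Check: 46 mod 10 = 6 ✓, 46 mod 11 = 2 ✓

x ≡ 46 (mod 110)


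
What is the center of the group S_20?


Z(G) = {g ∈ G | gx = xg for all x ∈ G}
S_n is non-abelian for n ≥ 3; Z(S_20) is trivial

Z(S_20) = {e}


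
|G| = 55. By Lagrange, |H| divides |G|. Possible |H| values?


Lagrange's theorem: |H| divides |G|
|G| = 55
Divisors of 55: 1, 5, 11, 55

Possible subgroup orders: {1, 5, 11, 55}


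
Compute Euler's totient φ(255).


Factor n: 255 = 3 × 5 × 17
φ(n) = n · ∏(1 - 1/p) over distinct primes p | n
φ(255) = 255 · (1 - 1/3) · (1 - 1/5) · (1 - 1/17) = 128

φ(255) = 128


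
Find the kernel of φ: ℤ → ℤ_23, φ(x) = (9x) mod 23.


Kernel = preimage of identity
ker(φ) = {x ∈ ℤ : 9x ≡ 0 (mod 23)}. gcd(9,23) = 1, so 9x ≡ 0 (mod 23) ⟺ x ≡ 0 (mod 23/1 = 23). Hence ker(φ) = 23ℤ

ker(φ) = 23ℤ


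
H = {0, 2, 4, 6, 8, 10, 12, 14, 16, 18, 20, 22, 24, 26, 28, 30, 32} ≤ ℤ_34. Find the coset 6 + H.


6 + H = {6 + h (mod 34) : h ∈ H}
6+0=6, 6+2=8, 6+4=10, 6+6=12, 6+8=14, 6+10=16, 6+12=18, 6+14=20, 6+16=22, 6+18=24, 6+20=26, 6+22=28, 6+24=30, 6+26=32, 6+28=0, 6+30=2, 6+32=4
6 + H = {0, 2, 4, 6, 8, 10, 12, 14, 16, 18, 20, 22, 24, 26, 28, 30, 32} = 0 + H

6 + H = {0, 2, 4, 6, 8, 10, 12, 14, 16, 18, 20, 22, 24, 26, 28, 30, 32}


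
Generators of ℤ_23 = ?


g generates ℤ_n iff gcd(g,n) = 1
Prime factors of 23: 23
Generators are g ∈ {1,...,22} not divisible by any of these primes.
Generators: {1, 2, 3, 4, 5, 6, 7, 8, 9, 10, 11, 12, 13, 14, 15, 16, 17, 18, 19, 20, 21, 22}
Number of generators = φ(23) = 22

Generators of ℤ_23 = {1, 2, 3, 4, 5, 6, 7, 8, 9, 10, 11, 12, 13, 14, 15, 16, 17, 18, 19, 20, 21, 22}


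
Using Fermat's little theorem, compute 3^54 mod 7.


Fermat's little theorem: if p is prime and gcd(a,p)=1, then a^(p-1) ≡ 1 (mod p)
p = 7 is prime, gcd(3,7) = 1
Reduce exponent: 54 mod 6 = 0
So 3^54 ≡ 3^0 (mod 7)
3^0 = 1

3^54 ≡ 1 (mod 7)


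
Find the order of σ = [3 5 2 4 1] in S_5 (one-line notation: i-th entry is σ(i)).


Cycle decomposition: (1 3 2 5)
Cycle lengths: 4
Order = lcm(4) = 4

ord(σ) = 4


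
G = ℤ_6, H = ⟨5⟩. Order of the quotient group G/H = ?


|⟨5⟩| = n / gcd(5, 6) = 6 / 1 = 6
H is normal (ℤ_6 is abelian).
|G/H| = |G| / |H| = 6 / 6 = 1

|G/H| = 1


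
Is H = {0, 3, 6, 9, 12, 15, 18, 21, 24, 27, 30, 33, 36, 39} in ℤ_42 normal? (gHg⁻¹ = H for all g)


H = {0, 3, 6, 9, 12, 15, 18, 21, 24, 27, 30, 33, 36, 39} in ℤ_42
ℤ_42 is abelian; every subgroup of an abelian group is normal

Yes, normal subgroup


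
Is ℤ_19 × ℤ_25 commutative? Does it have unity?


Direct product ring; commutative with unity (1,1); but (1,0)·(0,1) = (0,0) gives zero divisors, so not an integral domain
Commutative: Yes
Integral domain: No
Has unity: Yes

ℤ_19 × ℤ_25: Commutative=Yes, Unity=Yes


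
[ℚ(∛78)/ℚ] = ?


∛78 has minimal polynomial x³ - 78 (irreducible over ℚ since 78 is not a perfect cube)

[ℚ(∛78)/ℚ] = 3


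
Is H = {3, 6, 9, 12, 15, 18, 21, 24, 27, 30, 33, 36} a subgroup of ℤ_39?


Subgroup test for H = {3, 6, 9, 12, 15, 18, 21, 24, 27, 30, 33, 36} in (ℤ_39, +):
(1) 0 ∈ H? No
(2) Closure: for all a,b ∈ H, (a+b) mod 39 ∈ H? No  [counterexample: 3 + 36 = 0 ∉ H]
(3) Inverses: for all a ∈ H, -a mod 39 ∈ H? Yes

No, H is not a subgroup of ℤ_39


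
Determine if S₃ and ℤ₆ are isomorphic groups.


Comparing S₃ and ℤ₆:
S₃ is non-abelian, ℤ₆ is abelian

No, S₃ ≇ ℤ₆


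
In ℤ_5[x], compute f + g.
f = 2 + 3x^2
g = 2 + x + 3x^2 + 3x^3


Add coefficients mod 5:
x^0: 2 + 2 = 4 (mod 5)
x^1: 0 + 1 = 1 (mod 5)
x^2: 3 + 3 = 1 (mod 5)
x^3: 0 + 3 = 3 (mod 5)
Result: 4 + x + x^2 + 3x^3

f + g = 4 + x + x^2 + 3x^3


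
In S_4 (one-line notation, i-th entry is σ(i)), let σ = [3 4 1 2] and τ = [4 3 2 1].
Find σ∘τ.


σ∘τ: apply τ first, then σ
1 →τ 4 →σ 2
2 →τ 3 →σ 1
3 →τ 2 →σ 4
4 →τ 1 →σ 3

σ∘τ = [2 1 4 3]


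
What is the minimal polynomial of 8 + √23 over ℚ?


Let α = 8 + √23. Then α - 8 = √23, so (α - 8)² = 23, giving α² - 16α + 41 = 0. Degree 2 and α ∉ ℚ, so this is the minimal polynomial.

Minimal polynomial: x² - 16x + 41


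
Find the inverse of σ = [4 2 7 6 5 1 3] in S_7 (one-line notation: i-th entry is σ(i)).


To find σ⁻¹, swap domain and range:
σ(1) = 4 → σ⁻¹(4) = 1
σ(2) = 2 → σ⁻¹(2) = 2
σ(3) = 7 → σ⁻¹(7) = 3
σ(4) = 6 → σ⁻¹(6) = 4
σ(5) = 5 → σ⁻¹(5) = 5
σ(6) = 1 → σ⁻¹(1) = 6
σ(7) = 3 → σ⁻¹(3) = 7

σ⁻¹ = [6 2 7 1 5 4 3]


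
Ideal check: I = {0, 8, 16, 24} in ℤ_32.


Check ideal conditions for I = {0, 8, 16, 24} in ℤ_32:
(1) I is an additive subgroup? Yes
(2) For r ∈ ℤ_32 and a ∈ I: r·a ∈ I? Yes

Yes, I is an ideal of ℤ_32


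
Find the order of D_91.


|D_n| = 2n (n rotations and n reflections)
|D_91| = 2×91 = 182

|D_91| = 182


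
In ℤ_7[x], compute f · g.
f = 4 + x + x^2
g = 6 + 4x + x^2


Expand and collect like terms; reduce coefficients mod 7:
x^0: 4·6 = 24 ≡ 3 (mod 7)
x^1: 4·4 + 1·6 = 22 ≡ 1 (mod 7)
x^2: 4·1 + 1·4 + 1·6 = 14 ≡ 0 (mod 7)
x^3: 1·1 + 1·4 = 5 ≡ 5 (mod 7)
x^4: 1·1 = 1 ≡ 1 (mod 7)
Result: 3 + x + 5x^3 + x^4

f · g = 3 + x + 5x^3 + x^4


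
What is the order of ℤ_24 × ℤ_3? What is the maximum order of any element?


|ℤ_24 × ℤ_3| = 24 × 3 = 72
Max element order = lcm(24,3) = 24
Cyclic? No (gcd=3)

|ℤ_24×ℤ_3| = 72, max element order = 24


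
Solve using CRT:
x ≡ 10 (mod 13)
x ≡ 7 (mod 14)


m₁ = 13, m₂ = 14, gcd = 1, so CRT applies. M = m₁·m₂ = 182
Let M₁ = M/m₁ = 14, M₂ = M/m₂ = 13
Find y₁ ≡ M₁⁻¹ (mod m₁): 14⁻¹ ≡ 1 (mod 13)
Find y₂ ≡ M₂⁻¹ (mod m₂): 13⁻¹ ≡ 13 (mod 14)
x = a₁·M₁·y₁ + a₂·M₂·y₂ = 10·14·1 + 7·13·13 = 1323
Reduce mod 182: x ≡ 49
Check: 49 mod 13 = 10 ✓, 49 mod 14 = 7 ✓

x ≡ 49 (mod 182)


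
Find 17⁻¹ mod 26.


Use the extended Euclidean algorithm to write 1 = 17·s + 26·t; then s mod 26 is the inverse.
Euclidean algorithm:
  17 = 0·26 + 17
  26 = 1·17 + 9
  17 = 1·9 + 8
  9 = 1·8 + 1
  8 = 8·1 + 0
gcd(17,26) = 1
Back-substitution gives: 17·(-3) + 26·(2) = 1
So 17⁻¹ ≡ -3 ≡ 23 (mod 26)
Check: 17 × 23 = 391 ≡ 1 (mod 26) ✓

17⁻¹ ≡ 23 (mod 26)


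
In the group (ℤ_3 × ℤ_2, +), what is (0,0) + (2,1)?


Operation: componentwise addition mod (3, 2)
(0,0) + (2,1) = ((a₁+b₁) mod 3, (a₂+b₂) mod 2) with a = (0,0), b = (2,1)

(0,0) + (2,1) = (2,1)


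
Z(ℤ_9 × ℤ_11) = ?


Z(G) = {g ∈ G | gx = xg for all x ∈ G}
Direct product of abelian groups is abelian, so Z(G) = G

Z(ℤ_9 × ℤ_11) = ℤ_9 × ℤ_11


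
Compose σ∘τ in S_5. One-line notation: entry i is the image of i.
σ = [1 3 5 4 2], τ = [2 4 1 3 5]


σ∘τ: apply τ first, then σ
1 →τ 2 →σ 3
2 →τ 4 →σ 4
3 →τ 1 →σ 1
4 →τ 3 →σ 5
5 →τ 5 →σ 2

σ∘τ = [3 4 1 5 2]


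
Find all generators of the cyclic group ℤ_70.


g generates ℤ_n iff gcd(g,n) = 1
Prime factors of 70: 2, 5, 7
Generators are g ∈ {1,...,69} not divisible by any of these primes.
Generators: {1, 3, 9, 11, 13, 17, 19, 23, 27, 29, 31, 33, 37, 39, 41, 43, 47, 51, 53, 57, 59, 61, 67, 69}
Number of generators = φ(70) = 24

Generators of ℤ_70 = {1, 3, 9, 11, 13, 17, 19, 23, 27, 29, 31, 33, 37, 39, 41, 43, 47, 51, 53, 57, 59, 61, 67, 69}


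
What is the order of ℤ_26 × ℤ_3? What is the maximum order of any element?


|ℤ_26 × ℤ_3| = 26 × 3 = 78
Max element order = lcm(26,3) = 78
Cyclic? Yes (gcd=1)

|ℤ_26×ℤ_3| = 78, max element order = 78


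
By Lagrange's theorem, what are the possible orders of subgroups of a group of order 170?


Lagrange's theorem: |H| divides |G|
|G| = 170
Divisors of 170: 1, 2, 5, 10, 17, 34, 85, 170

Possible subgroup orders: {1, 2, 5, 10, 17, 34, 85, 170}


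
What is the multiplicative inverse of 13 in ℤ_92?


Use the extended Euclidean algorithm to write 1 = 13·s + 92·t; then s mod 92 is the inverse.
Euclidean algorithm:
  13 = 0·92 + 13
  92 = 7·13 + 1
  13 = 13·1 + 0
gcd(13,92) = 1
Back-substitution gives: 13·(-7) + 92·(1) = 1
So 13⁻¹ ≡ -7 ≡ 85 (mod 92)
Check: 13 × 85 = 1105 ≡ 1 (mod 92) ✓

13⁻¹ ≡ 85 (mod 92)


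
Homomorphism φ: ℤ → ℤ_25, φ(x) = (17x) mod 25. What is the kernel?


Kernel = preimage of identity
ker(φ) = {x ∈ ℤ : 17x ≡ 0 (mod 25)}. gcd(17,25) = 1, so 17x ≡ 0 (mod 25) ⟺ x ≡ 0 (mod 25/1 = 25). Hence ker(φ) = 25ℤ

ker(φ) = 25ℤ


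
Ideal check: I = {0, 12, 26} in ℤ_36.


Check ideal conditions for I = {0, 12, 26} in ℤ_36:
(1) I is an additive subgroup? No
(2) For r ∈ ℤ_36 and a ∈ I: r·a ∈ I? No  [counterexample: r=2, a=12, r·a mod 36 = 24 ∉ I]

No, I is not an ideal of ℤ_36


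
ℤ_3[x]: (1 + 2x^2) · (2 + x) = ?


Expand and collect like terms; reduce coefficients mod 3:
x^0: 1·2 = 2 ≡ 2 (mod 3)
x^1: 1·1 + 0·2 = 1 ≡ 1 (mod 3)
x^2: 0·1 + 2·2 = 4 ≡ 1 (mod 3)
x^3: 2·1 = 2 ≡ 2 (mod 3)
Result: 2 + x + x^2 + 2x^3

f · g = 2 + x + x^2 + 2x^3


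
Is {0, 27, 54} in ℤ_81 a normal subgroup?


H = {0, 27, 54} in ℤ_81
ℤ_81 is abelian; every subgroup of an abelian group is normal

Yes, normal subgroup


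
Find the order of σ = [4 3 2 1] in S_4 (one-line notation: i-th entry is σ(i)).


Cycle decomposition: (1 4) (2 3)
Cycle lengths: 2, 2
Order = lcm(2, 2) = 2

ord(σ) = 2


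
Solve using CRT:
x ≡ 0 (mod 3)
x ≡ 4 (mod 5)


m₁ = 3, m₂ = 5, gcd = 1, so CRT applies. M = m₁·m₂ = 15
Let M₁ = M/m₁ = 5, M₂ = M/m₂ = 3
Find y₁ ≡ M₁⁻¹ (mod m₁): 5⁻¹ ≡ 2 (mod 3)
Find y₂ ≡ M₂⁻¹ (mod m₂): 3⁻¹ ≡ 2 (mod 5)
x = a₁·M₁·y₁ + a₂·M₂·y₂ = 0·5·2 + 4·3·2 = 24
Reduce mod 15: x ≡ 9
Check: 9 mod 3 = 0 ✓, 9 mod 5 = 4 ✓

x ≡ 9 (mod 15)


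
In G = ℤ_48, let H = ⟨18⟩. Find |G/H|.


|⟨18⟩| = n / gcd(18, 48) = 48 / 6 = 8
H is normal (ℤ_48 is abelian).
|G/H| = |G| / |H| = 48 / 8 = 6

|G/H| = 6


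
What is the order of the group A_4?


|A_n| = n!/2 (even permutations)
|A_4| = 4!/2 = 24/2 = 12

|A_4| = 12


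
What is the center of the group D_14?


Z(G) = {g ∈ G | gx = xg for all x ∈ G}
For even n, Z(D_n) = {e, r^(n/2)}: the 180° rotation r^7 commutes with every reflection and rotation

Z(D_14) = {e, r^7}


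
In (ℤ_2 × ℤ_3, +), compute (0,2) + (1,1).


Operation: componentwise addition mod (2, 3)
(0,2) + (1,1) = ((a₁+b₁) mod 2, (a₂+b₂) mod 3) with a = (0,2), b = (1,1)

(0,2) + (1,1) = (1,0)


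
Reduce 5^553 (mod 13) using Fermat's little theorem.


Fermat's little theorem: if p is prime and gcd(a,p)=1, then a^(p-1) ≡ 1 (mod p)
p = 13 is prime, gcd(5,13) = 1
Reduce exponent: 553 mod 12 = 1
So 5^553 ≡ 5^1 (mod 13)
5^1 mod 13 = 5

5^553 ≡ 5 (mod 13)


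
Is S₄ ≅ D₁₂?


Comparing S₄ and D₁₂:
S₄ has trivial center; D₁₂ has center {e, r⁶}

No, S₄ ≇ D₁₂


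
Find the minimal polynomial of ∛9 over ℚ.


∛9 satisfies x³ - 9 = 0, irreducible over ℚ (no rational root; 9 is not a perfect cube)

Minimal polynomial: x³ - 9


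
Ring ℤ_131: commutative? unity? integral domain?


ℤ_131 is a commutative ring with unity 1; 131 is prime, so ℤ_131 is a field (hence an integral domain)
Commutative: Yes
Integral domain: Yes
Has unity: Yes

ℤ_131: Commutative=Yes, Unity=Yes


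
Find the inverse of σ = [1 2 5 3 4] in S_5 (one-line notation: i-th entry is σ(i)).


To find σ⁻¹, swap domain and range:
σ(1) = 1 → σ⁻¹(1) = 1
σ(2) = 2 → σ⁻¹(2) = 2
σ(3) = 5 → σ⁻¹(5) = 3
σ(4) = 3 → σ⁻¹(3) = 4
σ(5) = 4 → σ⁻¹(4) = 5

σ⁻¹ = [1 2 4 5 3]


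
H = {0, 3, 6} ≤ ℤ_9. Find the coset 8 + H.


8 + H = {8 + h (mod 9) : h ∈ H}
8+0=8, 8+3=2, 8+6=5
8 + H = {2, 5, 8} = 2 + H

8 + H = {2, 5, 8}


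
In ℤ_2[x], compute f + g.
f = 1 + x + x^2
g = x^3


Add coefficients mod 2:
x^0: 1 + 0 = 1 (mod 2)
x^1: 1 + 0 = 1 (mod 2)
x^2: 1 + 0 = 1 (mod 2)
x^3: 0 + 1 = 1 (mod 2)
Result: 1 + x + x^2 + x^3

f + g = 1 + x + x^2 + x^3


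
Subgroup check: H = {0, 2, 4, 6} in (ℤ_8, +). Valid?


Subgroup test for H = {0, 2, 4, 6} in (ℤ_8, +):
(1) 0 ∈ H? Yes
(2) Closure: for all a,b ∈ H, (a+b) mod 8 ∈ H? Yes
(3) Inverses: for all a ∈ H, -a mod 8 ∈ H? Yes

Yes, H is a subgroup of ℤ_8


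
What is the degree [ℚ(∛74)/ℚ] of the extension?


∛74 has minimal polynomial x³ - 74 (irreducible over ℚ since 74 is not a perfect cube)

[ℚ(∛74)/ℚ] = 3


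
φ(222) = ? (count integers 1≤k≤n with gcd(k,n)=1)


Factor n: 222 = 2 × 3 × 37
φ(n) = n · ∏(1 - 1/p) over distinct primes p | n
φ(222) = 222 · (1 - 1/2) · (1 - 1/3) · (1 - 1/37) = 72

φ(222) = 72


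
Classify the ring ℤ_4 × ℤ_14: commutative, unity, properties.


Direct product ring; commutative with unity (1,1); but (1,0)·(0,1) = (0,0) gives zero divisors, so not an integral domain
Commutative: Yes
Integral domain: No
Has unity: Yes

ℤ_4 × ℤ_14: Commutative=Yes, Unity=Yes


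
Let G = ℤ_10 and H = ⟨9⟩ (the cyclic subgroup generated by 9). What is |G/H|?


|⟨9⟩| = n / gcd(9, 10) = 10 / 1 = 10
H is normal (ℤ_10 is abelian).
|G/H| = |G| / |H| = 10 / 10 = 1

|G/H| = 1


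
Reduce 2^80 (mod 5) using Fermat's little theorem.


Fermat's little theorem: if p is prime and gcd(a,p)=1, then a^(p-1) ≡ 1 (mod p)
p = 5 is prime, gcd(2,5) = 1
Reduce exponent: 80 mod 4 = 0
So 2^80 ≡ 2^0 (mod 5)
2^0 = 1

2^80 ≡ 1 (mod 5)


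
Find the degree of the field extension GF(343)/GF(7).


GF(343) = GF(7^3), so the extension degree is 3

[GF(343)/GF(7)] = 3


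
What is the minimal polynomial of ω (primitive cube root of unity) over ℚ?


ω satisfies x² + x + 1 = 0 (the cyclotomic polynomial Φ₃)

Minimal polynomial: x² + x + 1


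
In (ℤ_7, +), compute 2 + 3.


Operation: addition mod 7
2 + 3 = (a + b) mod 7 with a = 2, b = 3

2 + 3 = 5


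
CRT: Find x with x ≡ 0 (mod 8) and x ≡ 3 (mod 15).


m₁ = 8, m₂ = 15, gcd = 1, so CRT applies. M = m₁·m₂ = 120
Let M₁ = M/m₁ = 15, M₂ = M/m₂ = 8
Find y₁ ≡ M₁⁻¹ (mod m₁): 15⁻¹ ≡ 7 (mod 8)
Find y₂ ≡ M₂⁻¹ (mod m₂): 8⁻¹ ≡ 2 (mod 15)
x = a₁·M₁·y₁ + a₂·M₂·y₂ = 0·15·7 + 3·8·2 = 48
Reduce mod 120: x ≡ 48
Check: 48 mod 8 = 0 ✓, 48 mod 15 = 3 ✓

x ≡ 48 (mod 120)


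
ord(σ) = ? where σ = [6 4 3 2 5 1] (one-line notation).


Cycle decomposition: (1 6) (2 4)
Cycle lengths: 2, 2
Order = lcm(2, 2) = 2

ord(σ) = 2


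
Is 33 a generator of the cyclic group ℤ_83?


g generates ℤ_n iff gcd(g, n) = 1
gcd(33, 83) = 1
Since gcd = 1, 33 is a generator.

Yes, 33 generates ℤ_83


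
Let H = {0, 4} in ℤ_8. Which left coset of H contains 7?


7 + H = {7 + h (mod 8) : h ∈ H}
7+0=7, 7+4=3
7 + H = {3, 7} = 3 + H

7 + H = {3, 7}


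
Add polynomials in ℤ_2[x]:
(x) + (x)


Add coefficients mod 2:
x^0: 0 + 0 = 0 (mod 2)
x^1: 1 + 1 = 0 (mod 2)
Result: 0

f + g = 0


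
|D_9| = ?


|D_n| = 2n (n rotations and n reflections)
|D_9| = 2×9 = 18

|D_9| = 18


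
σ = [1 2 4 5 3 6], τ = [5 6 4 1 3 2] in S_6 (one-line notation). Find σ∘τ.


σ∘τ: apply τ first, then σ
1 →τ 5 →σ 3
2 →τ 6 →σ 6
3 →τ 4 →σ 5
4 →τ 1 →σ 1
5 →τ 3 →σ 4
6 →τ 2 →σ 2

σ∘τ = [3 6 5 1 4 2]


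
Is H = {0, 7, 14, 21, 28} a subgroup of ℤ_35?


Subgroup test for H = {0, 7, 14, 21, 28} in (ℤ_35, +):
(1) 0 ∈ H? Yes
(2) Closure: for all a,b ∈ H, (a+b) mod 35 ∈ H? Yes
(3) Inverses: for all a ∈ H, -a mod 35 ∈ H? Yes

Yes, H is a subgroup of ℤ_35


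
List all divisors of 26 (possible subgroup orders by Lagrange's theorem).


Lagrange's theorem: |H| divides |G|
|G| = 26
Divisors of 26: 1, 2, 13, 26

Possible subgroup orders: {1, 2, 13, 26}


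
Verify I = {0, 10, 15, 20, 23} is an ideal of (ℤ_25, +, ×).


Check ideal conditions for I = {0, 10, 15, 20, 23} in ℤ_25:
(1) I is an additive subgroup? No
(2) For r ∈ ℤ_25 and a ∈ I: r·a ∈ I? No  [counterexample: r=2, a=15, r·a mod 25 = 5 ∉ I]

No, I is not an ideal of ℤ_25


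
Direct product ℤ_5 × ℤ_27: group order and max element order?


|ℤ_5 × ℤ_27| = 5 × 27 = 135
Max element order = lcm(5,27) = 135
Cyclic? Yes (gcd=1)

|ℤ_5×ℤ_27| = 135, max element order = 135


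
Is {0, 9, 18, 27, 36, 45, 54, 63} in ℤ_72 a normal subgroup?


H = {0, 9, 18, 27, 36, 45, 54, 63} in ℤ_72
ℤ_72 is abelian; every subgroup of an abelian group is normal

Yes, normal subgroup


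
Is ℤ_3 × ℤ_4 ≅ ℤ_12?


Comparing ℤ_3 × ℤ_4 and ℤ_12:
gcd(3,4) = 1, so ℤ_3 × ℤ_4 ≅ ℤ_12 (CRT)

Yes, ℤ_3 × ℤ_4 ≅ ℤ_12


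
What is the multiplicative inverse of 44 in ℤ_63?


Use the extended Euclidean algorithm to write 1 = 44·s + 63·t; then s mod 63 is the inverse.
Euclidean algorithm:
  44 = 0·63 + 44
  63 = 1·44 + 19
  44 = 2·19 + 6
  19 = 3·6 + 1
  6 = 6·1 + 0
gcd(44,63) = 1
Back-substitution gives: 44·(-10) + 63·(7) = 1
So 44⁻¹ ≡ -10 ≡ 53 (mod 63)
Check: 44 × 53 = 2332 ≡ 1 (mod 63) ✓

44⁻¹ ≡ 53 (mod 63)


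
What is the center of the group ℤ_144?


Z(G) = {g ∈ G | gx = xg for all x ∈ G}
ℤ_144 is abelian, so Z(G) = G

Z(ℤ_144) = ℤ_144


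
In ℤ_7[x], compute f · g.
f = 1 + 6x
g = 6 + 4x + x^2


Expand and collect like terms; reduce coefficients mod 7:
x^0: 1·6 = 6 ≡ 6 (mod 7)
x^1: 1·4 + 6·6 = 40 ≡ 5 (mod 7)
x^2: 1·1 + 6·4 = 25 ≡ 4 (mod 7)
x^3: 6·1 = 6 ≡ 6 (mod 7)
Result: 6 + 5x + 4x^2 + 6x^3

f · g = 6 + 5x + 4x^2 + 6x^3


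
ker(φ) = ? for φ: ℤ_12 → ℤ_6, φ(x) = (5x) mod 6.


Kernel = preimage of identity
ker(φ) = {x ∈ ℤ_12 : 5x ≡ 0 (mod 6)}. Since 6 | 12, φ is well-defined. The kernel is the cyclic subgroup ⟨6⟩ of ℤ_12 (order 2), i.e. {0, 6}

ker(φ) = {0, 6}


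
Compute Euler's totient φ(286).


Factor n: 286 = 2 × 11 × 13
φ(n) = n · ∏(1 - 1/p) over distinct primes p | n
φ(286) = 286 · (1 - 1/2) · (1 - 1/11) · (1 - 1/13) = 120

φ(286) = 120


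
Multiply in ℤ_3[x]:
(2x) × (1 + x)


Expand and collect like terms; reduce coefficients mod 3:
x^0: 0·1 = 0 ≡ 0 (mod 3)
x^1: 0·1 + 2·1 = 2 ≡ 2 (mod 3)
x^2: 2·1 = 2 ≡ 2 (mod 3)
Result: 2x + 2x^2

f · g = 2x + 2x^2


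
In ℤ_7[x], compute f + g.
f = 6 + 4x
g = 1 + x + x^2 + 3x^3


Add coefficients mod 7:
x^0: 6 + 1 = 0 (mod 7)
x^1: 4 + 1 = 5 (mod 7)
x^2: 0 + 1 = 1 (mod 7)
x^3: 0 + 3 = 3 (mod 7)
Result: 5x + x^2 + 3x^3

f + g = 5x + x^2 + 3x^3


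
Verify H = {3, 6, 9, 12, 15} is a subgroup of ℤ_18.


Subgroup test for H = {3, 6, 9, 12, 15} in (ℤ_18, +):
(1) 0 ∈ H? No
(2) Closure: for all a,b ∈ H, (a+b) mod 18 ∈ H? No  [counterexample: 3 + 15 = 0 ∉ H]
(3) Inverses: for all a ∈ H, -a mod 18 ∈ H? Yes

No, H is not a subgroup of ℤ_18


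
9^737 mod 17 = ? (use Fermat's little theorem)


Fermat's little theorem: if p is prime and gcd(a,p)=1, then a^(p-1) ≡ 1 (mod p)
p = 17 is prime, gcd(9,17) = 1
Reduce exponent: 737 mod 16 = 1
So 9^737 ≡ 9^1 (mod 17)
9^1 mod 17 = 9

9^737 ≡ 9 (mod 17)


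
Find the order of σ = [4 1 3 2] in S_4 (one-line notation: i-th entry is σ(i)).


Cycle decomposition: (1 4 2)
Cycle lengths: 3
Order = lcm(3) = 3

ord(σ) = 3


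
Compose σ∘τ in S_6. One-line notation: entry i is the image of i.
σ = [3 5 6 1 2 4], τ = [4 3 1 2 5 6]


σ∘τ: apply τ first, then σ
1 →τ 4 →σ 1
2 →τ 3 →σ 6
3 →τ 1 →σ 3
4 →τ 2 →σ 5
5 →τ 5 →σ 2
6 →τ 6 →σ 4

σ∘τ = [1 6 3 5 2 4]
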